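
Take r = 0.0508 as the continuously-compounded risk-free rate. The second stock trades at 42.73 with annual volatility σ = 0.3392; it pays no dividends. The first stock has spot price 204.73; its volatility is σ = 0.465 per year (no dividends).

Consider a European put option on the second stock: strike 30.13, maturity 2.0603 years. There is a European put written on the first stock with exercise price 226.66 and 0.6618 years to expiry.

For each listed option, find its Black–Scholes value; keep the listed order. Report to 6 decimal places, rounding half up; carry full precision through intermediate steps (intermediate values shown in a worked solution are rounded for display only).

price(the second stock put K=30.13) = 1.539492
price(the first stock put K=226.66) = 39.522370

[the second stock put K=30.13]
σ√T = 0.3392·√2.0603 = 0.486879
d₁ = (ln(S/K) + (r+σ²/2)T) / (σ√T) = (ln(42.73/30.13) + (0.0508+0.3392²/2)·2.0603) / 0.486879 = (0.349380 + 0.223189) / 0.486879 = 1.175998
d₂ = d₁ − σ√T = 1.175998 − 0.486879 = 0.689119
e^{−rT} = 0.900628
N(−d₁) = 0.119798,  N(−d₂) = 0.245374
price = K·e^{−rT}·N(−d₂) − S·N(−d₁) = 6.658454 − 5.118962 = 1.539492
[the first stock put K=226.66]
σ√T = 0.465·√0.6618 = 0.378283
d₁ = (ln(S/K) + (r+σ²/2)T) / (σ√T) = (ln(204.73/226.66) + (0.0508+0.465²/2)·0.6618) / 0.378283 = (-0.101759 + 0.105168) / 0.378283 = 0.009012
d₂ = d₁ − σ√T = 0.009012 − 0.378283 = -0.369270
e^{−rT} = 0.966939
N(−d₁) = 0.496405,  N(−d₂) = 0.644037
price = K·e^{−rT}·N(−d₂) − S·N(−d₁) = 141.151288 − 101.628918 = 39.522370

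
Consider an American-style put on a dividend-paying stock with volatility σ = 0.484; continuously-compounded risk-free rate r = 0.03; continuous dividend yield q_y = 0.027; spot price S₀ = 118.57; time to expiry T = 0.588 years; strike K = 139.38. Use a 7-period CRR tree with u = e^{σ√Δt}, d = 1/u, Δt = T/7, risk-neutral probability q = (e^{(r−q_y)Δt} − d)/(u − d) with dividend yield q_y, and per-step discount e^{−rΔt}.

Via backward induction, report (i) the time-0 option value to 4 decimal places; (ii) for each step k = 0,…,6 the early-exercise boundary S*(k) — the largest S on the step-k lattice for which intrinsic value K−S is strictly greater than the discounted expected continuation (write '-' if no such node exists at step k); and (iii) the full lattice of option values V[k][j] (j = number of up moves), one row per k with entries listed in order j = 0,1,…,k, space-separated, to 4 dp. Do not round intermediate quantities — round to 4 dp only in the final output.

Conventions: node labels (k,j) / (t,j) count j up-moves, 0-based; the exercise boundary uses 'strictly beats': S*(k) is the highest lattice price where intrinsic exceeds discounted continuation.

Δt=0.08400, u=1.15059, d=0.86912, q=0.46588, disc=e^(-rΔt)=0.99748
k=7 terminal: V=max(K-S,0) → 94.9654 80.5812 61.5386 36.3287 2.9543 0.0000 0.0000 0.0000
k=6: j=0 S=51.1031 intr=88.2769 cont=88.0419 V=88.2769[EX]; j=1 S=67.6534 intr=71.7266 cont=71.5291 V=71.7266[EX]; j=2 S=89.5637 intr=49.8163 cont=49.6684 V=49.8163[EX]; j=3 S=118.5700 intr=20.8100 cont=20.7278 V=20.8100[EX]; j=4 S=156.9703 intr=0.0000 cont=1.5740 V=1.5740[hold]; j=5 S=207.8070 intr=0.0000 cont=0.0000 V=0.0000[hold]; j=6 S=275.1077 intr=0.0000 cont=0.0000 V=0.0000[hold]  S*(6)=118.5700
k=5: j=0 S=58.7988 intr=80.5812 cont=80.3636 V=80.5812[EX]; j=1 S=77.8414 intr=61.5386 cont=61.3641 V=61.5386[EX]; j=2 S=103.0513 intr=36.3287 cont=36.2114 V=36.3287[EX]; j=3 S=136.4257 intr=2.9543 cont=11.8184 V=11.8184[hold]; j=4 S=180.6087 intr=0.0000 cont=0.8386 V=0.8386[hold]; j=5 S=239.1010 intr=0.0000 cont=0.0000 V=0.0000[hold]  S*(5)=103.0513
k=4: j=0 S=67.6534 intr=71.7266 cont=71.5291 V=71.7266[EX]; j=1 S=89.5637 intr=49.8163 cont=49.6684 V=49.8163[EX]; j=2 S=118.5700 intr=20.8100 cont=24.8471 V=24.8471[hold]; j=3 S=156.9703 intr=0.0000 cont=6.6862 V=6.6862[hold]; j=4 S=207.8070 intr=0.0000 cont=0.4468 V=0.4468[hold]  S*(4)=89.5637
k=3: j=0 S=77.8414 intr=61.5386 cont=61.3641 V=61.5386[EX]; j=1 S=103.0513 intr=36.3287 cont=38.0874 V=38.0874[hold]; j=2 S=136.4257 intr=2.9543 cont=16.3450 V=16.3450[hold]; j=3 S=180.6087 intr=0.0000 cont=3.7699 V=3.7699[hold]  S*(3)=77.8414
k=2: j=0 S=89.5637 intr=49.8163 cont=50.4857 V=50.4857[hold]; j=1 S=118.5700 intr=20.8100 cont=27.8876 V=27.8876[hold]; j=2 S=156.9703 intr=0.0000 cont=10.4600 V=10.4600[hold]  S*(2)=-
k=1: j=0 S=103.0513 intr=36.3287 cont=39.8570 V=39.8570[hold]; j=1 S=136.4257 intr=2.9543 cont=19.7186 V=19.7186[hold]  S*(1)=-
k=0: j=0 S=118.5700 intr=20.8100 cont=30.3982 V=30.3982[hold]  S*(0)=-

price = 30.3982
boundary = - - - 77.8414 89.5637 103.0513 118.5700
tree:
30.3982
39.8570 19.7186
50.4857 27.8876 10.4600
61.5386 38.0874 16.3450 3.7699
71.7266 49.8163 24.8471 6.6862 0.4468
80.5812 61.5386 36.3287 11.8184 0.8386 0.0000
88.2769 71.7266 49.8163 20.8100 1.5740 0.0000 0.0000
94.9654 80.5812 61.5386 36.3287 2.9543 0.0000 0.0000 0.0000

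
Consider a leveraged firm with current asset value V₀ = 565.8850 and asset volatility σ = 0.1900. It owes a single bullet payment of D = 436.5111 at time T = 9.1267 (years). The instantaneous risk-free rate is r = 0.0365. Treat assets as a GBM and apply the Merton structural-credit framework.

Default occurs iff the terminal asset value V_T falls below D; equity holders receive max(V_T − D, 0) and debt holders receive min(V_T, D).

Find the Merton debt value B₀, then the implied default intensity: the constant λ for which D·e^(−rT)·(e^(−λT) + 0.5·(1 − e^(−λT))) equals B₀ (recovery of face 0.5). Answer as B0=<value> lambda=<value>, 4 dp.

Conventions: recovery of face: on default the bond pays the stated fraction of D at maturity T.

B0=294.4276 lambda=0.0137

With assets at 565.8850 and a single debt payment of 436.5111 at 9.1267 years:
d₁ = [ln(V₀/D) + (r + σ²/2)T] / (σ√T)
   = [ln(565.8850/436.5111) + (0.0365 + 0.5·0.1900²)·9.1267] / (0.1900·√9.1267)
   = [0.259577 + 0.497861] / 0.573998 = 1.319584
d₂ = d₁ − σ√T = 1.319584 − 0.573998 = 0.745585
N(d₁) = 0.906513,  N(d₂) = 0.772041,  e^(−rT) = 0.716681
E₀ = V₀·N(d₁) − D·e^(−rT)·N(d₂)
   = 565.8850·0.906513 − 436.5111·0.716681·0.772041 = 271.457393
B₀ = V₀ − E₀ = 565.8850 − 271.457393 = 294.427607
e^(−λT) = (B₀·e^(rT)/D − 0.5)/(1 − 0.5) = (294.4276·1.395321/436.5111 − 0.5)/0.5 = 0.88229365
λ = −ln(0.88229365)/9.1267 = 0.013721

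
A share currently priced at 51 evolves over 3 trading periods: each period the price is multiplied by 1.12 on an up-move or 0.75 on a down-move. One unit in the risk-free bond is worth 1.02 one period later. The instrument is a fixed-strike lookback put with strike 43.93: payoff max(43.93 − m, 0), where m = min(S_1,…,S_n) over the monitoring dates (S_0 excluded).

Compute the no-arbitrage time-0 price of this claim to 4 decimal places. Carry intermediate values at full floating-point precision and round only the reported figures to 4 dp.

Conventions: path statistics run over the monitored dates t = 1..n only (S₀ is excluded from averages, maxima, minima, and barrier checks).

price = 3.2862

Under the martingale measure an up-move has probability p* = 0.7297; value the claim as the probability-weighted average of per-path payoffs, discounted 3 periods at R = 1.02.
Enumerate all 2^3 = 8 price paths (U = up ×1.12, D = down ×0.75); each path with k up-moves has probability p*^k·(1−p*)^(3−k).
DDD: m=21.5156, payoff=22.4144, prob=0.019742
UDD: m=32.1300, payoff=11.8000, prob=0.053304
DUD: m=32.1300, payoff=11.8000, prob=0.053304
UUD: m=47.9808, payoff=0.0000, prob=0.143920
DDU: m=28.6875, payoff=15.2425, prob=0.053304
UDU: m=42.8400, payoff=1.0900, prob=0.143920
DUU: m=38.2500, payoff=5.6800, prob=0.143920
UUU: m=57.1200, payoff=0.0000, prob=0.388585
Price = Σ prob·payoff / R^3 = 3.487304 / 1.061208 = 3.2862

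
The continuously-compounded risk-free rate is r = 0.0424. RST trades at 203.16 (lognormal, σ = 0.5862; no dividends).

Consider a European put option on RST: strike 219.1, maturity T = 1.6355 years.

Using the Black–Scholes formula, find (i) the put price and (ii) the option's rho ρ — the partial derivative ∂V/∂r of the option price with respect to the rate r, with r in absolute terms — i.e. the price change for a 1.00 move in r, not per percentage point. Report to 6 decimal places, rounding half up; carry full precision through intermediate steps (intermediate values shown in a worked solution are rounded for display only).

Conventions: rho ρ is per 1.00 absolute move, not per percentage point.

price = 60.183765
ρ = -217.039052

σ√T = 0.5862·√1.6355 = 0.749672
d₁ = (ln(S/K) + (r+σ²/2)T) / (σ√T) = (ln(203.16/219.1) + (0.0424+0.5862²/2)·1.6355) / 0.749672 = (-0.075534 + 0.350349) / 0.749672 = 0.366580
d₂ = d₁ − σ√T = 0.366580 − 0.749672 = -0.383092
e^{−rT} = 0.933005
N(−d₁) = 0.356966,  N(−d₂) = 0.649174
Put price V = K·e^{−rT}·N(−d₂) − S·N(−d₁) = 132.705015 − 72.521250 = 60.183765
ρ = −K·T·e^{−rT}·N(−d₂) = -217.039052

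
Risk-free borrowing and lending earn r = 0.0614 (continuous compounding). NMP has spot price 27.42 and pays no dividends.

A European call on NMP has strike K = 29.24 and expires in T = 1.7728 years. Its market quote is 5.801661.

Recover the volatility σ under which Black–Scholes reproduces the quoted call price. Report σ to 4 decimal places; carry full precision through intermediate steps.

At σ = 0.3674 the Black–Scholes value reproduces the quote:
σ√T = 0.3674·√1.7728 = 0.489180
d₁ = (ln(S/K) + (r+σ²/2)T) / (σ√T) = (ln(27.42/29.24) + (0.0614+0.3674²/2)·1.7728) / 0.489180 = (-0.064265 + 0.228499) / 0.489180 = 0.335732
d₂ = d₁ − σ√T = 0.335732 − 0.489180 = -0.153448
e^{−rT} = 0.896865
N(d₁) = 0.631464,  N(d₂) = 0.439022
V = S·N(d₁) − K·e^{−rT}·N(d₂) = 17.314733 − 11.513072 = 5.801661 (equal to the quote); since ∂V/∂σ > 0 for all σ, the implied volatility is unique

sigma = 0.3674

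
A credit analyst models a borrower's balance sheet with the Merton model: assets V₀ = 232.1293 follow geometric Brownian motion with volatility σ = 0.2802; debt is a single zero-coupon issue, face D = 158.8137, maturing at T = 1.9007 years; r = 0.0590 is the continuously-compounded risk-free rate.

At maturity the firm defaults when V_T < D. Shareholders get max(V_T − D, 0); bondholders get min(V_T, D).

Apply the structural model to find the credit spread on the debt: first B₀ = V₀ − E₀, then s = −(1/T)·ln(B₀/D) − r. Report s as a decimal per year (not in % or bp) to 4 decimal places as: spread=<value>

spread=0.0125

Equity is a call on the firm's assets struck at D = 158.8137:
d₁ = [ln(V₀/D) + (r + σ²/2)T] / (σ√T)
   = [ln(232.1293/158.8137) + (0.0590 + 0.5·0.2802²)·1.9007] / (0.2802·√1.9007)
   = [0.379563 + 0.186755] / 0.386300 = 1.466005
d₂ = d₁ − σ√T = 1.466005 − 0.386300 = 1.079705
N(d₁) = 0.928677,  N(d₂) = 0.859863,  e^(−rT) = 0.893918
E₀ = V₀·N(d₁) − D·e^(−rT)·N(d₂)
   = 232.1293·0.928677 − 158.8137·0.893918·0.859863 = 93.501342
B₀ = V₀ − E₀ = 232.1293 − 93.501342 = 138.627958
spread = −(1/T)·ln(B₀/D) − r = −(1/1.9007)·ln(138.627958/158.8137) − 0.0590 = 0.01251998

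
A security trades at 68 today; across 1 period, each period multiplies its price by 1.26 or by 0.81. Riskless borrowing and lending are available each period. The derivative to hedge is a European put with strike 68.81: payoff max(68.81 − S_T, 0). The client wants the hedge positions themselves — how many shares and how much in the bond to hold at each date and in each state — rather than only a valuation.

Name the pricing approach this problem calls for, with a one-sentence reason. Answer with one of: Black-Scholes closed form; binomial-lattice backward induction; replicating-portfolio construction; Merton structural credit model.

Key observation: what is demanded is not a single number but the (Δ, B) position at each node of the 1.26/0.81 tree starting at 68; constructing those positions is the replicating-portfolio method.

framework: replicating-portfolio construction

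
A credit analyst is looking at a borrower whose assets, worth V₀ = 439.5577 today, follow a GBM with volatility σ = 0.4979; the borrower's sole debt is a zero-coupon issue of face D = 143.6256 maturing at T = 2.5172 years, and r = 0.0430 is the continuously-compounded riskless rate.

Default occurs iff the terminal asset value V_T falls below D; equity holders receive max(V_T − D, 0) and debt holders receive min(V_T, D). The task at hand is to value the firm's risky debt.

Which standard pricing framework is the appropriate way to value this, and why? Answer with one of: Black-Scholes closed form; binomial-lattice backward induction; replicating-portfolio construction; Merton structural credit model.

framework: Merton structural credit model

Key observation: assets follow a GBM and default happens iff V_T < 143.6256; valuing claims on that split (equity as a call, risky debt as the residual) is the structural model's definition.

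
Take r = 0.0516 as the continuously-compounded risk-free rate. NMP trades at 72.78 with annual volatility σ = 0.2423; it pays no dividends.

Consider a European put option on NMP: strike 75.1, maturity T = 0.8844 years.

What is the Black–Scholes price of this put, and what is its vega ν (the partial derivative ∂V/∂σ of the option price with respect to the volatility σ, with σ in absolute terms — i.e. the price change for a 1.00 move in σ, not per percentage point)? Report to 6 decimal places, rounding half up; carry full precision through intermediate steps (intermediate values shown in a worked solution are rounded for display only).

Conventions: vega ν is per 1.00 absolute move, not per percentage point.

σ√T = 0.2423·√0.8844 = 0.227865
d₁ = (ln(S/K) + (r+σ²/2)T) / (σ√T) = (ln(72.78/75.1) + (0.0516+0.2423²/2)·0.8844) / 0.227865 = (-0.031379 + 0.071596) / 0.227865 = 0.176494
d₂ = d₁ − σ√T = 0.176494 − 0.227865 = -0.051371
e^{−rT} = 0.955391
N(−d₁) = 0.429953,  N(−d₂) = 0.520485
Put price V = K·e^{−rT}·N(−d₂) − S·N(−d₁) = 37.344705 − 31.291962 = 6.052743
φ(d₁) = (1/√(2π))·e^{−d₁²/2} = 0.392777
ν = S·φ(d₁)·√T = 26.883282

price = 6.052743
ν = 26.883282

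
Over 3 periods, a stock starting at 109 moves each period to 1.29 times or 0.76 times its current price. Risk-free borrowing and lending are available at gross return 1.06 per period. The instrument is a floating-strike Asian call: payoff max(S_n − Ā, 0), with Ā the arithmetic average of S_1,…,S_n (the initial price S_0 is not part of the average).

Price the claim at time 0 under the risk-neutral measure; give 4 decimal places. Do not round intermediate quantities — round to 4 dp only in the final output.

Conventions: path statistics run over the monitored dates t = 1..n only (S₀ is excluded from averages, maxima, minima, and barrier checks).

Under the martingale measure an up-move has probability p* = 0.5660; value the claim as the probability-weighted average of per-path payoffs, discounted 3 periods at R = 1.06.
Enumerate all 2^3 = 8 price paths (U = up ×1.29, D = down ×0.76); each path with k up-moves has probability p*^k·(1−p*)^(3−k).
DDD: Ā=64.5489, payoff=0.0000, prob=0.081725
UDD: Ā=109.5633, payoff=0.0000, prob=0.106598
DUD: Ā=90.3066, payoff=0.0000, prob=0.106598
UUD: Ā=153.2836, payoff=0.0000, prob=0.139041
DDU: Ā=75.6716, payoff=5.5448, prob=0.106598
UDU: Ā=128.4425, payoff=9.4115, prob=0.139041
DUU: Ā=109.1859, payoff=28.6682, prob=0.139041
UUU: Ā=185.3287, payoff=48.6604, prob=0.181358
Price = Σ prob·payoff / R^3 = 14.710640 / 1.191016 = 12.3513

price = 12.3513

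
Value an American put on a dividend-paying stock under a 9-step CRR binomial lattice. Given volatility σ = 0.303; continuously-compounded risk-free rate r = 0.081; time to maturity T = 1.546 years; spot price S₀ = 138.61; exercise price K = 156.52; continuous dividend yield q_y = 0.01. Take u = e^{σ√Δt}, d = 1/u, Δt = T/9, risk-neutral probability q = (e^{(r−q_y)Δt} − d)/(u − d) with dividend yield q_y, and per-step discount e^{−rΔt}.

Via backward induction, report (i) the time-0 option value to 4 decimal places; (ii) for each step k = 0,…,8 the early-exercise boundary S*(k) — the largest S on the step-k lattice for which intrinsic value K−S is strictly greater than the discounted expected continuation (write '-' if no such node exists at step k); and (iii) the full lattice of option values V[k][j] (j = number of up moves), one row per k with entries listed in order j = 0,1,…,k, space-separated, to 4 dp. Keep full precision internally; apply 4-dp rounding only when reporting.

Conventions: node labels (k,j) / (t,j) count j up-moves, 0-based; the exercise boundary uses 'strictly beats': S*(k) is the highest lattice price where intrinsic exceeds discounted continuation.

Δt=0.17178, u=1.13381, d=0.88198, q=0.51737, disc=e^(-rΔt)=0.98618
k=9 terminal: V=max(K-S,0) → 111.7549 98.9735 82.5429 61.4209 34.2682 0.0000 0.0000 0.0000 0.0000 0.0000
k=8: j=0 S=50.7551 intr=105.7649 cont=103.6893 V=105.7649[EX]; j=1 S=65.2466 intr=91.2734 cont=89.2226 V=91.2734[EX]; j=2 S=83.8758 intr=72.6442 cont=70.6254 V=72.6442[EX]; j=3 S=107.8241 intr=48.6959 cont=46.7182 V=48.6959[EX]; j=4 S=138.6100 intr=17.9100 cont=16.3102 V=17.9100[EX]; j=5 S=178.1859 intr=0.0000 cont=0.0000 V=0.0000[hold]; j=6 S=229.0616 intr=0.0000 cont=0.0000 V=0.0000[hold]; j=7 S=294.4632 intr=0.0000 cont=0.0000 V=0.0000[hold]; j=8 S=378.5383 intr=0.0000 cont=0.0000 V=0.0000[hold]  S*(8)=138.6100
k=7: j=0 S=57.5465 intr=98.9735 cont=96.9096 V=98.9735[EX]; j=1 S=73.9771 intr=82.5429 cont=80.5071 V=82.5429[EX]; j=2 S=95.0991 intr=61.4209 cont=59.4214 V=61.4209[EX]; j=3 S=122.2518 intr=34.2682 cont=32.3153 V=34.2682[EX]; j=4 S=157.1571 intr=0.0000 cont=8.5244 V=8.5244[hold]; j=5 S=202.0286 intr=0.0000 cont=0.0000 V=0.0000[hold]; j=6 S=259.7118 intr=0.0000 cont=0.0000 V=0.0000[hold]; j=7 S=333.8646 intr=0.0000 cont=0.0000 V=0.0000[hold]  S*(7)=122.2518
k=6: j=0 S=65.2466 intr=91.2734 cont=89.2226 V=91.2734[EX]; j=1 S=83.8758 intr=72.6442 cont=70.6254 V=72.6442[EX]; j=2 S=107.8241 intr=48.6959 cont=46.7182 V=48.6959[EX]; j=3 S=138.6100 intr=17.9100 cont=20.6596 V=20.6596[hold]; j=4 S=178.1859 intr=0.0000 cont=4.0572 V=4.0572[hold]; j=5 S=229.0616 intr=0.0000 cont=0.0000 V=0.0000[hold]; j=6 S=294.4632 intr=0.0000 cont=0.0000 V=0.0000[hold]  S*(6)=107.8241
k=5: j=0 S=73.9771 intr=82.5429 cont=80.5071 V=82.5429[EX]; j=1 S=95.0991 intr=61.4209 cont=59.4214 V=61.4209[EX]; j=2 S=122.2518 intr=34.2682 cont=33.7182 V=34.2682[EX]; j=3 S=157.1571 intr=0.0000 cont=11.9032 V=11.9032[hold]; j=4 S=202.0286 intr=0.0000 cont=1.9311 V=1.9311[hold]; j=5 S=259.7118 intr=0.0000 cont=0.0000 V=0.0000[hold]  S*(5)=122.2518
k=4: j=0 S=83.8758 intr=72.6442 cont=70.6254 V=72.6442[EX]; j=1 S=107.8241 intr=48.6959 cont=46.7182 V=48.6959[EX]; j=2 S=138.6100 intr=17.9100 cont=22.3835 V=22.3835[hold]; j=3 S=178.1859 intr=0.0000 cont=6.6507 V=6.6507[hold]; j=4 S=229.0616 intr=0.0000 cont=0.9191 V=0.9191[hold]  S*(4)=107.8241
k=3: j=0 S=95.0991 intr=61.4209 cont=59.4214 V=61.4209[EX]; j=1 S=122.2518 intr=34.2682 cont=34.5978 V=34.5978[hold]; j=2 S=157.1571 intr=0.0000 cont=14.0470 V=14.0470[hold]; j=3 S=202.0286 intr=0.0000 cont=3.6344 V=3.6344[hold]  S*(3)=95.0991
k=2: j=0 S=107.8241 intr=48.6959 cont=46.8864 V=48.6959[EX]; j=1 S=138.6100 intr=17.9100 cont=23.6342 V=23.6342[hold]; j=2 S=178.1859 intr=0.0000 cont=8.5401 V=8.5401[hold]  S*(2)=107.8241
k=1: j=0 S=122.2518 intr=34.2682 cont=35.2359 V=35.2359[hold]; j=1 S=157.1571 intr=0.0000 cont=15.6062 V=15.6062[hold]  S*(1)=-
k=0: j=0 S=138.6100 intr=17.9100 cont=24.7335 V=24.7335[hold]  S*(0)=-

price = 24.7335
boundary = - - 107.8241 95.0991 107.8241 122.2518 107.8241 122.2518 138.6100
tree:
24.7335
35.2359 15.6062
48.6959 23.6342 8.5401
61.4209 34.5978 14.0470 3.6344
72.6442 48.6959 22.3835 6.6507 0.9191
82.5429 61.4209 34.2682 11.9032 1.9311 0.0000
91.2734 72.6442 48.6959 20.6596 4.0572 0.0000 0.0000
98.9735 82.5429 61.4209 34.2682 8.5244 0.0000 0.0000 0.0000
105.7649 91.2734 72.6442 48.6959 17.9100 0.0000 0.0000 0.0000 0.0000
111.7549 98.9735 82.5429 61.4209 34.2682 0.0000 0.0000 0.0000 0.0000 0.0000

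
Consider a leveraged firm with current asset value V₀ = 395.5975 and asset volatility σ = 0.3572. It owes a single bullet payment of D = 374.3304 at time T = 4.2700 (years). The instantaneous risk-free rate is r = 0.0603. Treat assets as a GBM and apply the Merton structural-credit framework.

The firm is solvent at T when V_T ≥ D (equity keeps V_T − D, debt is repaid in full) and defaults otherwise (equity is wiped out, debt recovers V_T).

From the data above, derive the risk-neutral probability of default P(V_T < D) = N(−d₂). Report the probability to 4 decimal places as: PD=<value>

PD=0.4782

Apply the equity-as-call identities (strike 374.3304, horizon 4.2700 years):
d₁ = [ln(V₀/D) + (r + σ²/2)T] / (σ√T)
   = [ln(395.5975/374.3304) + (0.0603 + 0.5·0.3572²)·4.2700] / (0.3572·√4.2700)
   = [0.055258 + 0.529890] / 0.738117 = 0.792757
d₂ = d₁ − σ√T = 0.792757 − 0.738117 = 0.054640
risk-neutral PD = N(−d₂) = N(-0.054640) = 0.478213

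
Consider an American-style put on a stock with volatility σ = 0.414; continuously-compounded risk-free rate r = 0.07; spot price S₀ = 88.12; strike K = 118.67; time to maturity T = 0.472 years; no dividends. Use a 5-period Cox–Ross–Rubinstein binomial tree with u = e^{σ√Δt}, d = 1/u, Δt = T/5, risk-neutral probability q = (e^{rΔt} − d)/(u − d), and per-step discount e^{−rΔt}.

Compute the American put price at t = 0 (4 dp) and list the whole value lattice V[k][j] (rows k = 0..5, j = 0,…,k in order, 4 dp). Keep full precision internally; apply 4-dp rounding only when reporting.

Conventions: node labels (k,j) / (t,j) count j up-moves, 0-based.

Δt=0.09440  u=1.13564  d=0.88056  q=0.49423  discount=0.99341
step 5 (expiry): payoffs max(K−S,0) = 72.0187 58.5044 41.0753 18.5971 0.0000 0.0000
k=4: (k=4,j=0): S=52.9793, K−S=65.6907, hold=64.9092 ⇒ V=65.6907 exercise | (k=4,j=1): S=68.3267, K−S=50.3433, hold=49.5618 ⇒ V=50.3433 exercise | (k=4,j=2): S=88.1200, K−S=30.5500, hold=29.7684 ⇒ V=30.5500 exercise | (k=4,j=3): S=113.6472, K−S=5.0228, hold=9.3438 ⇒ V=9.3438 continue | (k=4,j=4): S=146.5693, K−S=0.0000, hold=0.0000 ⇒ V=0.0000 continue
k=3: (k=3,j=0): S=60.1656, K−S=58.5044, hold=57.7228 ⇒ V=58.5044 exercise | (k=3,j=1): S=77.5947, K−S=41.0753, hold=40.2937 ⇒ V=41.0753 exercise | (k=3,j=2): S=100.0729, K−S=18.5971, hold=19.9370 ⇒ V=19.9370 continue | (k=3,j=3): S=129.0628, K−S=0.0000, hold=4.6947 ⇒ V=4.6947 continue
k=2: (k=2,j=0): S=68.3267, K−S=50.3433, hold=49.5618 ⇒ V=50.3433 exercise | (k=2,j=1): S=88.1200, K−S=30.5500, hold=30.4263 ⇒ V=30.5500 exercise | (k=2,j=2): S=113.6472, K−S=5.0228, hold=12.3220 ⇒ V=12.3220 continue
k=1: (k=1,j=0): S=77.5947, K−S=41.0753, hold=40.2937 ⇒ V=41.0753 exercise | (k=1,j=1): S=100.0729, K−S=18.5971, hold=21.3993 ⇒ V=21.3993 continue
k=0: (k=0,j=0): S=88.1200, K−S=30.5500, hold=31.1442 ⇒ V=31.1442 continue

price = 31.1442
tree:
31.1442
41.0753 21.3993
50.3433 30.5500 12.3220
58.5044 41.0753 19.9370 4.6947
65.6907 50.3433 30.5500 9.3438 0.0000
72.0187 58.5044 41.0753 18.5971 0.0000 0.0000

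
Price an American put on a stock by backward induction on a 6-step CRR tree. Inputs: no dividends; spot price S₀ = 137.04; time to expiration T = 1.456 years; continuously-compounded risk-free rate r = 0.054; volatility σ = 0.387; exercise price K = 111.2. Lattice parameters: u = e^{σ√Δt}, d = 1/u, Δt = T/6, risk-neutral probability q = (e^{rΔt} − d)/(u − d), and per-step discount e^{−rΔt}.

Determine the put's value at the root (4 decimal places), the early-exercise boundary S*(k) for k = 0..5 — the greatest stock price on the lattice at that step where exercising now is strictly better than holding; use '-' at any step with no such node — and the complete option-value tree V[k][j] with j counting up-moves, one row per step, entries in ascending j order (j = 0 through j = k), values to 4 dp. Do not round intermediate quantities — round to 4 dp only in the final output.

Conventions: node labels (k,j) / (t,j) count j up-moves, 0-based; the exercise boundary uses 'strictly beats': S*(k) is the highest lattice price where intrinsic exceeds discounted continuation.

Δt=0.24267, u=1.21002, d=0.82643, q=0.48687, disc=e^(-rΔt)=0.98698
k=6 terminal: V=max(K-S,0) → 67.5402 47.2751 17.6037 0.0000 0.0000 0.0000 0.0000
k=5: j=0 S=52.8294 intr=58.3706 cont=56.9229 V=58.3706[EX]; j=1 S=77.3507 intr=33.8493 cont=32.4016 V=33.8493[EX]; j=2 S=113.2539 intr=0.0000 cont=8.9154 V=8.9154[hold]; j=3 S=165.8218 intr=0.0000 cont=0.0000 V=0.0000[hold]; j=4 S=242.7897 intr=0.0000 cont=0.0000 V=0.0000[hold]; j=5 S=355.4829 intr=0.0000 cont=0.0000 V=0.0000[hold]  S*(5)=77.3507
k=4: j=0 S=63.9249 intr=47.2751 cont=45.8274 V=47.2751[EX]; j=1 S=93.5963 intr=17.6037 cont=21.4271 V=21.4271[hold]; j=2 S=137.0400 intr=0.0000 cont=4.5152 V=4.5152[hold]; j=3 S=200.6485 intr=0.0000 cont=0.0000 V=0.0000[hold]; j=4 S=293.7815 intr=0.0000 cont=0.0000 V=0.0000[hold]  S*(4)=63.9249
k=3: j=0 S=77.3507 intr=33.8493 cont=34.2389 V=34.2389[hold]; j=1 S=113.2539 intr=0.0000 cont=13.0215 V=13.0215[hold]; j=2 S=165.8218 intr=0.0000 cont=2.2867 V=2.2867[hold]; j=3 S=242.7897 intr=0.0000 cont=0.0000 V=0.0000[hold]  S*(3)=-
k=2: j=0 S=93.5963 intr=17.6037 cont=23.5975 V=23.5975[hold]; j=1 S=137.0400 intr=0.0000 cont=7.6936 V=7.6936[hold]; j=2 S=200.6485 intr=0.0000 cont=1.1581 V=1.1581[hold]  S*(2)=-
k=1: j=0 S=113.2539 intr=0.0000 cont=15.6480 V=15.6480[hold]; j=1 S=165.8218 intr=0.0000 cont=4.4529 V=4.4529[hold]  S*(1)=-
k=0: j=0 S=137.0400 intr=0.0000 cont=10.0647 V=10.0647[hold]  S*(0)=-

price = 10.0647
boundary = - - - - 63.9249 77.3507
tree:
10.0647
15.6480 4.4529
23.5975 7.6936 1.1581
34.2389 13.0215 2.2867 0.0000
47.2751 21.4271 4.5152 0.0000 0.0000
58.3706 33.8493 8.9154 0.0000 0.0000 0.0000
67.5402 47.2751 17.6037 0.0000 0.0000 0.0000 0.0000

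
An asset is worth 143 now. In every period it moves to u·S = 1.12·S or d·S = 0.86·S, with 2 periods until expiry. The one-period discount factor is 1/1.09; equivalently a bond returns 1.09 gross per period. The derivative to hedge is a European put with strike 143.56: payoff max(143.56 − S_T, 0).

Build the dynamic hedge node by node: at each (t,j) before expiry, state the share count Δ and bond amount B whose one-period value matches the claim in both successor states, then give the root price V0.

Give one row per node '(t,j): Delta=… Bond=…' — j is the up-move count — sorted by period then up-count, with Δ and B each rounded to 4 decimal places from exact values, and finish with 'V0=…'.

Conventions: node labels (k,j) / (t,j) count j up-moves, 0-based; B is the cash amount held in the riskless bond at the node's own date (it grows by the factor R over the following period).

(0,0): Delta=-0.2181 Bond=32.6166
(1,0): Delta=-1.0000 Bond=131.7064
(1,1): Delta=-0.1398 Bond=23.0102
V0=1.4240

Since d<R<u, set p* = (R−d)/(u−d) = 0.8846; price each node as the discounted p*-expectation of its children.
Expiry values: V(2,0)=37.7972, V(2,1)=5.8224, V(2,2)=0.0000
  t=1,j=0: stock 122.9800 → up 137.7376 (V=5.8224), down 105.7628 (V=37.7972). Price 8.7264; hedge Δ=-1.0000, bond B=131.7064.
  t=1,j=1: stock 160.1600 → up 179.3792 (V=0.0000), down 137.7376 (V=5.8224). Price 0.6163; hedge Δ=-0.1398, bond B=23.0102.
  t=0,j=0: stock 143.0000 → up 160.1600 (V=0.6163), down 122.9800 (V=8.7264). Price 1.4240; hedge Δ=-0.2181, bond B=32.6166.
Verification: the root portfolio costs Δ(0,0)·S0 + B(0,0) = 1.4240, matching V0.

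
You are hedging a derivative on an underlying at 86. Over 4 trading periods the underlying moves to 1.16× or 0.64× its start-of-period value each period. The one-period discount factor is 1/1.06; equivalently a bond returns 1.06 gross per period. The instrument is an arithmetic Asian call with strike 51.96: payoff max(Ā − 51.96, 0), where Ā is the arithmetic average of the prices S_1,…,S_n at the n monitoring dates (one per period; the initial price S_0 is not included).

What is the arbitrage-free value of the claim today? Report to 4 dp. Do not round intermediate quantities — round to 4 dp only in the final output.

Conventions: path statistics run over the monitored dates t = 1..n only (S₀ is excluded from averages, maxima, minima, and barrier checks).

price = 38.1386

Risk-neutral up-probability p* = (R−d)/(u−d) = (1.06−0.64)/(1.16−0.64) = 0.8077; the claim prices as the p*-weighted sum of path payoffs discounted by R^4.
Enumerate all 2^4 = 16 price paths (U = up ×1.16, D = down ×0.64); each path with k up-moves has probability p*^k·(1−p*)^(4−k).
DDDD: Ā=31.8096, payoff=0.0000, prob=0.001368
UDDD: Ā=57.6549, payoff=5.6949, prob=0.005744
DUDD: Ā=46.4749, payoff=0.0000, prob=0.005744
UUDD: Ā=84.2357, payoff=32.2757, prob=0.024126
DDUD: Ā=39.3197, payoff=0.0000, prob=0.005744
UDUD: Ā=71.2669, payoff=19.3069, prob=0.024126
DUUD: Ā=60.0869, payoff=8.1269, prob=0.024126
UUUD: Ā=108.9076, payoff=56.9476, prob=0.101329
DDDU: Ā=34.7404, payoff=0.0000, prob=0.005744
UDDU: Ā=62.9669, payoff=11.0069, prob=0.024126
DUDU: Ā=51.7869, payoff=0.0000, prob=0.024126
UUDU: Ā=93.8638, payoff=41.9038, prob=0.101329
DDUU: Ā=44.6317, payoff=0.0000, prob=0.024126
UDUU: Ā=80.8950, payoff=28.9350, prob=0.101329
DUUU: Ā=69.7150, payoff=17.7550, prob=0.101329
UUUU: Ā=126.3584, payoff=74.3984, prob=0.425583
Price = Σ prob·payoff / R^4 = 48.149068 / 1.262477 = 38.1386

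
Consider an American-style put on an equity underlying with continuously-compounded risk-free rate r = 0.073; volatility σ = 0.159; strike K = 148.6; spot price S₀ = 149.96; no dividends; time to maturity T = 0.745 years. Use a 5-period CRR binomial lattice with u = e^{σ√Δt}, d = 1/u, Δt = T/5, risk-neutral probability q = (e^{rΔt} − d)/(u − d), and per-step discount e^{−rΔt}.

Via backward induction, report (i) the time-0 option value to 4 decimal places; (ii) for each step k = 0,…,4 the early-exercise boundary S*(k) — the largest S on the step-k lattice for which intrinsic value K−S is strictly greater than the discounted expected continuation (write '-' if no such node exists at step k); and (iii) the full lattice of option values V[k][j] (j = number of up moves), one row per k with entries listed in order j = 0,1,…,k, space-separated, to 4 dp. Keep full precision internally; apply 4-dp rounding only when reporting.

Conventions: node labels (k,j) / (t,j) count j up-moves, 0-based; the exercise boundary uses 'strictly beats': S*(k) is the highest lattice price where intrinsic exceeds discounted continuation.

price = 5.1107
boundary = - - 132.6374 124.7416 132.6374
tree:
5.1107
9.2088 2.1630
15.9626 4.3657 0.5674
23.8584 8.5421 1.3456 0.0000
31.2842 15.9626 3.1909 0.0000 0.0000
38.2679 23.8584 7.5670 0.0000 0.0000 0.0000

Δt=0.14900, u=1.06330, d=0.94047, q=0.57370, disc=e^(-rΔt)=0.98918
k=5 terminal: V=max(K-S,0) → 38.2679 23.8584 7.5670 0.0000 0.0000 0.0000
k=4: j=0 S=117.3158 intr=31.2842 cont=29.6767 V=31.2842[EX]; j=1 S=132.6374 intr=15.9626 cont=14.3551 V=15.9626[EX]; j=2 S=149.9600 intr=0.0000 cont=3.1909 V=3.1909[hold]; j=3 S=169.5450 intr=0.0000 cont=0.0000 V=0.0000[hold]; j=4 S=191.6878 intr=0.0000 cont=0.0000 V=0.0000[hold]  S*(4)=132.6374
k=3: j=0 S=124.7416 intr=23.8584 cont=22.2509 V=23.8584[EX]; j=1 S=141.0330 intr=7.5670 cont=8.5421 V=8.5421[hold]; j=2 S=159.4521 intr=0.0000 cont=1.3456 V=1.3456[hold]; j=3 S=180.2767 intr=0.0000 cont=0.0000 V=0.0000[hold]  S*(3)=124.7416
k=2: j=0 S=132.6374 intr=15.9626 cont=14.9084 V=15.9626[EX]; j=1 S=149.9600 intr=0.0000 cont=4.3657 V=4.3657[hold]; j=2 S=169.5450 intr=0.0000 cont=0.5674 V=0.5674[hold]  S*(2)=132.6374
k=1: j=0 S=141.0330 intr=7.5670 cont=9.2088 V=9.2088[hold]; j=1 S=159.4521 intr=0.0000 cont=2.1630 V=2.1630[hold]  S*(1)=-
k=0: j=0 S=149.9600 intr=0.0000 cont=5.1107 V=5.1107[hold]  S*(0)=-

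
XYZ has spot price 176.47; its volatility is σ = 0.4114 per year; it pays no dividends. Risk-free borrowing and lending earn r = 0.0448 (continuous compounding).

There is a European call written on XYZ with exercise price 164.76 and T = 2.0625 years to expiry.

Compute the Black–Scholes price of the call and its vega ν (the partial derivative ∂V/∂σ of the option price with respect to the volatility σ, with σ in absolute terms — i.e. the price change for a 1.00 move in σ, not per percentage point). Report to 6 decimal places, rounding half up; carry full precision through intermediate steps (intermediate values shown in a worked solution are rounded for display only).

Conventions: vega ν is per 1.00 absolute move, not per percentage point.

σ√T = 0.4114·√2.0625 = 0.590828
d₁ = (ln(S/K) + (r+σ²/2)T) / (σ√T) = (ln(176.47/164.76) + (0.0448+0.4114²/2)·2.0625) / 0.590828 = (0.068661 + 0.266939) / 0.590828 = 0.568016
d₂ = d₁ − σ√T = 0.568016 − 0.590828 = -0.022812
e^{−rT} = 0.911740
N(d₁) = 0.714988,  N(d₂) = 0.490900
Call price V = S·N(d₁) − K·e^{−rT}·N(d₂) = 126.173937 − 73.742201 = 52.431736
φ(d₁) = (1/√(2π))·e^{−d₁²/2} = 0.339507
ν = S·φ(d₁)·√T = 86.043292

price = 52.431736
ν = 86.043292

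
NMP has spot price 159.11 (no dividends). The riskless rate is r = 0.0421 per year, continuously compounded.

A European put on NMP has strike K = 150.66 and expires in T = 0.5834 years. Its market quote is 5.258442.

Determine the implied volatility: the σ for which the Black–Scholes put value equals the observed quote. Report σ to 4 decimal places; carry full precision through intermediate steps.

At σ = 0.2188 the Black–Scholes value reproduces the quote:
σ√T = 0.2188·√0.5834 = 0.167121
d₁ = (ln(S/K) + (r+σ²/2)T) / (σ√T) = (ln(159.11/150.66) + (0.0421+0.2188²/2)·0.5834) / 0.167121 = (0.054570 + 0.038526) / 0.167121 = 0.557058
d₂ = d₁ − σ√T = 0.557058 − 0.167121 = 0.389937
e^{−rT} = 0.975738
N(−d₁) = 0.288744,  N(−d₂) = 0.348292
V = K·e^{−rT}·N(−d₂) − S·N(−d₁) = 51.200489 − 45.942048 = 5.258442 (equal to the quote); since ∂V/∂σ > 0 for all σ, the implied volatility is unique

sigma = 0.2188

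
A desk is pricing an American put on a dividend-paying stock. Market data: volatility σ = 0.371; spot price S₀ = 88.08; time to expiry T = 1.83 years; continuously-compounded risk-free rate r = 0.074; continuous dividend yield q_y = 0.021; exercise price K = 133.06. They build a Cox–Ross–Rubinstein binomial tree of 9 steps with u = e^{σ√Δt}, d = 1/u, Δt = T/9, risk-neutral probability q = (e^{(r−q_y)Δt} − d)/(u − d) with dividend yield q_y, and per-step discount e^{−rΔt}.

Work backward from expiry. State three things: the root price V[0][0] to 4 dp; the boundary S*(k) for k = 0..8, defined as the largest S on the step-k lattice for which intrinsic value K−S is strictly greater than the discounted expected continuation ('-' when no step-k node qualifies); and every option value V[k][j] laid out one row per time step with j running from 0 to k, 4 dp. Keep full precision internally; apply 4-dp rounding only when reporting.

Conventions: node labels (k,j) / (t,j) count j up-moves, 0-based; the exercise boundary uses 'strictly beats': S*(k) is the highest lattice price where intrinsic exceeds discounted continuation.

price = 45.7327
boundary = - 74.5114 63.0330 74.5114 88.0800 74.5114 88.0800 74.5114 88.0800
tree:
45.7327
58.5486 33.8343
70.0270 45.2175 23.0563
79.7371 58.5486 32.7679 13.6813
87.9514 70.0270 44.9800 21.0958 6.4028
94.9003 79.7371 58.5486 31.4530 10.9897 1.8362
100.7788 87.9514 70.0270 44.9800 18.3745 3.6586 0.0000
105.7516 94.9003 79.7371 58.5486 29.5929 7.2898 0.0000 0.0000
109.9584 100.7788 87.9514 70.0270 44.9800 14.5248 0.0000 0.0000 0.0000
113.5172 105.7516 94.9003 79.7371 58.5486 28.9406 0.0000 0.0000 0.0000 0.0000

params: Δt=0.20333 u=1.18210 d=0.84595 q=0.49051 e^(-rΔt)=0.98507
t_9 payoffs: 113.5172 105.7516 94.9003 79.7371 58.5486 28.9406 0.0000 0.0000 0.0000 0.0000
t_8: node(8,0) S=23.1016 payoff=109.9584 vs cont=108.0698 → 109.9584 [stop]  node(8,1) S=32.2812 payoff=100.7788 vs cont=98.9292 → 100.7788 [stop]  node(8,2) S=45.1086 payoff=87.9514 vs cont=86.1565 → 87.9514 [stop]  node(8,3) S=63.0330 payoff=70.0270 vs cont=68.3084 → 70.0270 [stop]  node(8,4) S=88.0800 payoff=44.9800 vs cont=43.3682 → 44.9800 [stop]  node(8,5) S=123.0797 payoff=9.9803 vs cont=14.5248 → 14.5248 [wait]  node(8,6) S=171.9869 payoff=0.0000 vs cont=0.0000 → 0.0000 [wait]  node(8,7) S=240.3280 payoff=0.0000 vs cont=0.0000 → 0.0000 [wait]  node(8,8) S=335.8252 payoff=0.0000 vs cont=0.0000 → 0.0000 [wait]  ⇒ S*(8)=88.0800
t_7: node(7,0) S=27.3084 payoff=105.7516 vs cont=103.8809 → 105.7516 [stop]  node(7,1) S=38.1597 payoff=94.9003 vs cont=93.0758 → 94.9003 [stop]  node(7,2) S=53.3229 payoff=79.7371 vs cont=77.9772 → 79.7371 [stop]  node(7,3) S=74.5114 payoff=58.5486 vs cont=56.8789 → 58.5486 [stop]  node(7,4) S=104.1194 payoff=28.9406 vs cont=29.5929 → 29.5929 [wait]  node(7,5) S=145.4926 payoff=0.0000 vs cont=7.2898 → 7.2898 [wait]  node(7,6) S=203.3058 payoff=0.0000 vs cont=0.0000 → 0.0000 [wait]  node(7,7) S=284.0919 payoff=0.0000 vs cont=0.0000 → 0.0000 [wait]  ⇒ S*(7)=74.5114
t_6: node(6,0) S=32.2812 payoff=100.7788 vs cont=98.9292 → 100.7788 [stop]  node(6,1) S=45.1086 payoff=87.9514 vs cont=86.1565 → 87.9514 [stop]  node(6,2) S=63.0330 payoff=70.0270 vs cont=68.3084 → 70.0270 [stop]  node(6,3) S=88.0800 payoff=44.9800 vs cont=43.6834 → 44.9800 [stop]  node(6,4) S=123.0797 payoff=9.9803 vs cont=18.3745 → 18.3745 [wait]  node(6,5) S=171.9869 payoff=0.0000 vs cont=3.6586 → 3.6586 [wait]  node(6,6) S=240.3280 payoff=0.0000 vs cont=0.0000 → 0.0000 [wait]  ⇒ S*(6)=88.0800
t_5: node(5,0) S=38.1597 payoff=94.9003 vs cont=93.0758 → 94.9003 [stop]  node(5,1) S=53.3229 payoff=79.7371 vs cont=77.9772 → 79.7371 [stop]  node(5,2) S=74.5114 payoff=58.5486 vs cont=56.8789 → 58.5486 [stop]  node(5,3) S=104.1194 payoff=28.9406 vs cont=31.4530 → 31.4530 [wait]  node(5,4) S=145.4926 payoff=0.0000 vs cont=10.9897 → 10.9897 [wait]  node(5,5) S=203.3058 payoff=0.0000 vs cont=1.8362 → 1.8362 [wait]  ⇒ S*(5)=74.5114
t_4: node(4,0) S=45.1086 payoff=87.9514 vs cont=86.1565 → 87.9514 [stop]  node(4,1) S=63.0330 payoff=70.0270 vs cont=68.3084 → 70.0270 [stop]  node(4,2) S=88.0800 payoff=44.9800 vs cont=44.5821 → 44.9800 [stop]  node(4,3) S=123.0797 payoff=9.9803 vs cont=21.0958 → 21.0958 [wait]  node(4,4) S=171.9869 payoff=0.0000 vs cont=6.4028 → 6.4028 [wait]  ⇒ S*(4)=88.0800
t_3: node(3,0) S=53.3229 payoff=79.7371 vs cont=77.9772 → 79.7371 [stop]  node(3,1) S=74.5114 payoff=58.5486 vs cont=56.8789 → 58.5486 [stop]  node(3,2) S=104.1194 payoff=28.9406 vs cont=32.7679 → 32.7679 [wait]  node(3,3) S=145.4926 payoff=0.0000 vs cont=13.6813 → 13.6813 [wait]  ⇒ S*(3)=74.5114
t_2: node(2,0) S=63.0330 payoff=70.0270 vs cont=68.3084 → 70.0270 [stop]  node(2,1) S=88.0800 payoff=44.9800 vs cont=45.2175 → 45.2175 [wait]  node(2,2) S=123.0797 payoff=9.9803 vs cont=23.0563 → 23.0563 [wait]  ⇒ S*(2)=63.0330
t_1: node(1,0) S=74.5114 payoff=58.5486 vs cont=56.9937 → 58.5486 [stop]  node(1,1) S=104.1194 payoff=28.9406 vs cont=33.8343 → 33.8343 [wait]  ⇒ S*(1)=74.5114
t_0: node(0,0) S=88.0800 payoff=44.9800 vs cont=45.7327 → 45.7327 [wait]  ⇒ S*(0)=-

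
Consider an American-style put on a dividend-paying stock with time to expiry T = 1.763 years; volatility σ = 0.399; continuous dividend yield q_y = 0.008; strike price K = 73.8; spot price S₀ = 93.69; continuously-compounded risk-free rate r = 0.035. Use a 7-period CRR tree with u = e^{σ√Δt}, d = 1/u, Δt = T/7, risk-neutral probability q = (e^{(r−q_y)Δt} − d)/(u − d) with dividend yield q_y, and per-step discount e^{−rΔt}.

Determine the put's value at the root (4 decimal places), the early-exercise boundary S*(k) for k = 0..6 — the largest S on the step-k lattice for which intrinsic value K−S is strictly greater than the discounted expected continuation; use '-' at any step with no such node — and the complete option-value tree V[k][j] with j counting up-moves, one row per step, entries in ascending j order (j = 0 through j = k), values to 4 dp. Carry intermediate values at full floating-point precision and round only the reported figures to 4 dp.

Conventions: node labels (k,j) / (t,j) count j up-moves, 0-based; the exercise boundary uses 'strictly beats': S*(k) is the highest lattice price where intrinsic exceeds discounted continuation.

price = 7.6831
boundary = - - - - 42.0573 51.3812 42.0573
tree:
7.6831
11.5162 3.4545
16.7773 5.7306 0.9225
23.5931 9.3173 1.7462 0.0000
31.7427 14.7402 3.3055 0.0000 0.0000
39.3746 22.4188 6.2569 0.0000 0.0000 0.0000
45.6217 31.7427 11.8437 0.0000 0.0000 0.0000 0.0000
50.7351 39.3746 22.4188 0.0000 0.0000 0.0000 0.0000 0.0000

Δt=0.25186  u=1.22170  d=0.81853  q=0.46703  discount=0.99122
step 7 (expiry): payoffs max(K−S,0) = 50.7351 39.3746 22.4188 0.0000 0.0000 0.0000 0.0000 0.0000
step 6: (k=6,j=0): S=28.1783, K−S=45.6217, hold=45.0307 ⇒ V=45.6217 exercise | (k=6,j=1): S=42.0573, K−S=31.7427, hold=31.1797 ⇒ V=31.7427 exercise | (k=6,j=2): S=62.7722, K−S=11.0278, hold=11.8437 ⇒ V=11.8437 continue | (k=6,j=3): S=93.6900, K−S=0.0000, hold=0.0000 ⇒ V=0.0000 continue | (k=6,j=4): S=139.8361, K−S=0.0000, hold=0.0000 ⇒ V=0.0000 continue | (k=6,j=5): S=208.7109, K−S=0.0000, hold=0.0000 ⇒ V=0.0000 continue | (k=6,j=6): S=311.5093, K−S=0.0000, hold=0.0000 ⇒ V=0.0000 continue  boundary S*=42.0573
step 5: (k=5,j=0): S=34.4254, K−S=39.3746, hold=38.7963 ⇒ V=39.3746 exercise | (k=5,j=1): S=51.3812, K−S=22.4188, hold=22.2522 ⇒ V=22.4188 exercise | (k=5,j=2): S=76.6885, K−S=0.0000, hold=6.2569 ⇒ V=6.2569 continue | (k=5,j=3): S=114.4606, K−S=0.0000, hold=0.0000 ⇒ V=0.0000 continue | (k=5,j=4): S=170.8371, K−S=0.0000, hold=0.0000 ⇒ V=0.0000 continue | (k=5,j=5): S=254.9811, K−S=0.0000, hold=0.0000 ⇒ V=0.0000 continue  boundary S*=51.3812
step 4: (k=4,j=0): S=42.0573, K−S=31.7427, hold=31.1797 ⇒ V=31.7427 exercise | (k=4,j=1): S=62.7722, K−S=11.0278, hold=14.7402 ⇒ V=14.7402 continue | (k=4,j=2): S=93.6900, K−S=0.0000, hold=3.3055 ⇒ V=3.3055 continue | (k=4,j=3): S=139.8361, K−S=0.0000, hold=0.0000 ⇒ V=0.0000 continue | (k=4,j=4): S=208.7109, K−S=0.0000, hold=0.0000 ⇒ V=0.0000 continue  boundary S*=42.0573
step 3: (k=3,j=0): S=51.3812, K−S=22.4188, hold=23.5931 ⇒ V=23.5931 continue | (k=3,j=1): S=76.6885, K−S=0.0000, hold=9.3173 ⇒ V=9.3173 continue | (k=3,j=2): S=114.4606, K−S=0.0000, hold=1.7462 ⇒ V=1.7462 continue | (k=3,j=3): S=170.8371, K−S=0.0000, hold=0.0000 ⇒ V=0.0000 continue  boundary S*=-
step 2: (k=2,j=0): S=62.7722, K−S=11.0278, hold=16.7773 ⇒ V=16.7773 continue | (k=2,j=1): S=93.6900, K−S=0.0000, hold=5.7306 ⇒ V=5.7306 continue | (k=2,j=2): S=139.8361, K−S=0.0000, hold=0.9225 ⇒ V=0.9225 continue  boundary S*=-
step 1: (k=1,j=0): S=76.6885, K−S=0.0000, hold=11.5162 ⇒ V=11.5162 continue | (k=1,j=1): S=114.4606, K−S=0.0000, hold=3.4545 ⇒ V=3.4545 continue  boundary S*=-
step 0: (k=0,j=0): S=93.6900, K−S=0.0000, hold=7.6831 ⇒ V=7.6831 continue  boundary S*=-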